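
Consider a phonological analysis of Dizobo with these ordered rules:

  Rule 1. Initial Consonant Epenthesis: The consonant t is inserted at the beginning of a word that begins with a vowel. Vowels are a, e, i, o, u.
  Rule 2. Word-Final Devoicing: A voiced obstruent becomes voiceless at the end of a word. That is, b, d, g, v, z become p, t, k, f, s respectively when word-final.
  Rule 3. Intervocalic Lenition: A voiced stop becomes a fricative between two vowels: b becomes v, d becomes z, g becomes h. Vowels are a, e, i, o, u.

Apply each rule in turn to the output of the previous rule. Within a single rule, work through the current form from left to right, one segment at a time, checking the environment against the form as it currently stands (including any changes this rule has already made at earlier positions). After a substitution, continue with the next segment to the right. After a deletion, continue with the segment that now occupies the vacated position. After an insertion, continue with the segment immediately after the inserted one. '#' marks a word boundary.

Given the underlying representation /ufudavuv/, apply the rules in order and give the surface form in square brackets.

Rule 1 Initial Consonant Epenthesis: [ufudavuv] → [tufudavuv]
Rule 2 Word-Final Devoicing: [tufudavuv] → [tufudavuf]
Rule 3 Intervocalic Lenition: [tufudavuf] → [tufuzavuf]

[tufuzavuf]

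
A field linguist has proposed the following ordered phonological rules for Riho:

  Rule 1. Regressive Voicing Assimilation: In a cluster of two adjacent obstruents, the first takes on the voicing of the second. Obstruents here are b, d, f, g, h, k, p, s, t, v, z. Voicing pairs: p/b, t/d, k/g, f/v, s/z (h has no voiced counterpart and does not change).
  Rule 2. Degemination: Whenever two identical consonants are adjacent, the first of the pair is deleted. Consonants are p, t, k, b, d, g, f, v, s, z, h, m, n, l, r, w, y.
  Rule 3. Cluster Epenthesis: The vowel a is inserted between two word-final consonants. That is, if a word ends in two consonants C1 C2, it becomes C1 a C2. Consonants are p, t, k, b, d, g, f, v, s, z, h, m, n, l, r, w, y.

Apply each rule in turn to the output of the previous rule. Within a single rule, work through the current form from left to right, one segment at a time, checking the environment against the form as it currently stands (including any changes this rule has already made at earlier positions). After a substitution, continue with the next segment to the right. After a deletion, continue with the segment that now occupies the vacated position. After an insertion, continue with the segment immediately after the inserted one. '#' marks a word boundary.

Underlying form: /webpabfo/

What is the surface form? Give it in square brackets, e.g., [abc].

Rule 1 Regressive Voicing Assimilation: [webpabfo] → [weppapfo]
Rule 2 Degemination: [weppapfo] → [wepapfo]
Rule 3 Cluster Epenthesis: no change — [wepapfo]

[wepapfo]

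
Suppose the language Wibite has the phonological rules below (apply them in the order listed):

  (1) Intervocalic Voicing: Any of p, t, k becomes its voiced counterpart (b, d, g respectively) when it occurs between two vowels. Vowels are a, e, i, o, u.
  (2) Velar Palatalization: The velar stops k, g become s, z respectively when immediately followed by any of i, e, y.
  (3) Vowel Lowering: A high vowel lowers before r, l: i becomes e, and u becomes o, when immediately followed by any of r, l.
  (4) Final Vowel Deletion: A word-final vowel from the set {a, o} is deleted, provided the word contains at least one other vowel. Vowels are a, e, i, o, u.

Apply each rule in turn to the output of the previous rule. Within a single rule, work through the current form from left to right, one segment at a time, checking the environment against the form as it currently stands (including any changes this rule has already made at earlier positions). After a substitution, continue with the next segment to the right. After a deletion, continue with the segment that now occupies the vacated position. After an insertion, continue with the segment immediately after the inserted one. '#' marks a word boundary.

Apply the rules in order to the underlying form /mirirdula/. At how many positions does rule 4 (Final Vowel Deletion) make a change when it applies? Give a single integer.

1

(1) Intervocalic Voicing: no change — [mirirdula]
(2) Velar Palatalization: no change — [mirirdula]
(3) Vowel Lowering: [mirirdula] → [mererdola]
(4) Final Vowel Deletion: [mererdola] → [mererdol]
Rule 4 changed 1 position(s).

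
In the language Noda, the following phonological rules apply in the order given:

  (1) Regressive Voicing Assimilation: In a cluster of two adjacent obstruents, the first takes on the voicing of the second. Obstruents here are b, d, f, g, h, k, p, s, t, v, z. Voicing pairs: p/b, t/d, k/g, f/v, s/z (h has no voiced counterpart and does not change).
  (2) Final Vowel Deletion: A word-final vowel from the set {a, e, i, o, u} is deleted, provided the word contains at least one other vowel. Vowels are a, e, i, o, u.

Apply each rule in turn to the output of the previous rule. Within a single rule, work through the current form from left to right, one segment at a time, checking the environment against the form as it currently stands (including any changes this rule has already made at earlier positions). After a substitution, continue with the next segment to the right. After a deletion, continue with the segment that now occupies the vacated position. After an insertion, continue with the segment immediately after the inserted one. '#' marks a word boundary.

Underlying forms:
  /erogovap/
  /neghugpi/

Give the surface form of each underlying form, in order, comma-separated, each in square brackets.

[erogovap], [nekhukp]

/erogovap/:
  (1) Regressive Voicing Assimilation: no change — [erogovap]
  (2) Final Vowel Deletion: no change — [erogovap]
/neghugpi/:
  (1) Regressive Voicing Assimilation: [neghugpi] → [nekhukpi]
  (2) Final Vowel Deletion: [nekhukpi] → [nekhukp]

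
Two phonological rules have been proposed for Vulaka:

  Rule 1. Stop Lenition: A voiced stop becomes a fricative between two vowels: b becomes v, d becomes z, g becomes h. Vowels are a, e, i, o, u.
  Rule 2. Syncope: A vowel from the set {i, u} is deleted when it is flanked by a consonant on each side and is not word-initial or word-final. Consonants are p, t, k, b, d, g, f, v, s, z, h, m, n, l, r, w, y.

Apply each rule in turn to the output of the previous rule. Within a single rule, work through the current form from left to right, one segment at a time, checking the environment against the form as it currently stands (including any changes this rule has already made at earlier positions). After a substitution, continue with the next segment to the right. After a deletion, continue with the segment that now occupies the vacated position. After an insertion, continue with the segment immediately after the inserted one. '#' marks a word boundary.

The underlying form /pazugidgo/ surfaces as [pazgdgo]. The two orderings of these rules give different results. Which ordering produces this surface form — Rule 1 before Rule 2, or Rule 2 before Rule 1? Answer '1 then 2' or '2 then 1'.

2 then 1

Order 1 then 2:
  1 Stop Lenition: [pazugidgo] → [pazuhidgo]
  2 Syncope: [pazuhidgo] → [pazhdgo]
  result: [pazhdgo]
Order 2 then 1:
  2 Syncope: [pazugidgo] → [pazgdgo]
  1 Stop Lenition: no change — [pazgdgo]
  result: [pazgdgo]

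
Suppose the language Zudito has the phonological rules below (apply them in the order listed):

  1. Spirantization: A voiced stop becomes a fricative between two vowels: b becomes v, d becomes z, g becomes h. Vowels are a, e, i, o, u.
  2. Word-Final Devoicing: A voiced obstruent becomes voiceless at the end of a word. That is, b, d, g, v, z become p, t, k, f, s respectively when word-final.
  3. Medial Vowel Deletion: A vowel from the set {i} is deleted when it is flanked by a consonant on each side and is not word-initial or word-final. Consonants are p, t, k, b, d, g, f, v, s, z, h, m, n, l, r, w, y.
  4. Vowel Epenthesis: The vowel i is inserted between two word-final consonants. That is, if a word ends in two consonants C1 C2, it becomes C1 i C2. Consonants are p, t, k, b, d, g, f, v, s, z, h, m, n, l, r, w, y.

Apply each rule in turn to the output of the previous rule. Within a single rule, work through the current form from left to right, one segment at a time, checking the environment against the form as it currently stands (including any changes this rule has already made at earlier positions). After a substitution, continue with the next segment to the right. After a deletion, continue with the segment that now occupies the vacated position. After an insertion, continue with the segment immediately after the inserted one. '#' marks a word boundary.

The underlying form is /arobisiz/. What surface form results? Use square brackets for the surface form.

[arovsis]

1 Spirantization: [arobisiz] → [arovisiz]
2 Word-Final Devoicing: [arovisiz] → [arovisis]
3 Medial Vowel Deletion: [arovisis] → [arovss]
4 Vowel Epenthesis: [arovss] → [arovsis]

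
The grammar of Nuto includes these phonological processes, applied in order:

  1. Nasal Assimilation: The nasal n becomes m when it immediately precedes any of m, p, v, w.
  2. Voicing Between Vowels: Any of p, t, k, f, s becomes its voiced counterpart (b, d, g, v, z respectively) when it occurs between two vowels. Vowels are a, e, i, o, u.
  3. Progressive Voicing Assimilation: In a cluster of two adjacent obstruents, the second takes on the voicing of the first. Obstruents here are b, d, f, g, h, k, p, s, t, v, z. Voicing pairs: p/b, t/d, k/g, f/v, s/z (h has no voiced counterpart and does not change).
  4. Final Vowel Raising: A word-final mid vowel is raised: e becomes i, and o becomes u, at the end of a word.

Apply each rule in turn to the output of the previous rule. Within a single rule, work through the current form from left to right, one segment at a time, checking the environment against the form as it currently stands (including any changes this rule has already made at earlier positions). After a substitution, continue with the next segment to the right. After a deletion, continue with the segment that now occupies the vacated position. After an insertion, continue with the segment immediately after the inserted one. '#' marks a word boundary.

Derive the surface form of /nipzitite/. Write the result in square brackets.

[nipsididi]

1 Nasal Assimilation: no change — [nipzitite]
2 Voicing Between Vowels: [nipzitite] → [nipzidide]
3 Progressive Voicing Assimilation: [nipzidide] → [nipsidide]
4 Final Vowel Raising: [nipsidide] → [nipsididi]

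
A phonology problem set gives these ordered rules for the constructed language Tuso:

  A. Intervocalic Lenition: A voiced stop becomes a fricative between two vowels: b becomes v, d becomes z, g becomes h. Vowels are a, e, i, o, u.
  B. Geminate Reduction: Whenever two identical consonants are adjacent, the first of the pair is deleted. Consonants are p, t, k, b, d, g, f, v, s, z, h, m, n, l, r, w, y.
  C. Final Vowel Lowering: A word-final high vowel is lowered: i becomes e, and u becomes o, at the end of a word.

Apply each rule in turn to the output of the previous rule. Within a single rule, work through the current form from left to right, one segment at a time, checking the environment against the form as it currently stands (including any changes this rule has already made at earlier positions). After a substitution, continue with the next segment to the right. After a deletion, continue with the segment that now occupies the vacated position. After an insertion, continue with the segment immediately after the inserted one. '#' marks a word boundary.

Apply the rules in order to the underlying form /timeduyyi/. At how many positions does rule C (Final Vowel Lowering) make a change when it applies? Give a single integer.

1

A Intervocalic Lenition: [timeduyyi] → [timezuyyi]
B Geminate Reduction: [timezuyyi] → [timezuyi]
C Final Vowel Lowering: [timezuyi] → [timezuye]
Rule C changed 1 position(s).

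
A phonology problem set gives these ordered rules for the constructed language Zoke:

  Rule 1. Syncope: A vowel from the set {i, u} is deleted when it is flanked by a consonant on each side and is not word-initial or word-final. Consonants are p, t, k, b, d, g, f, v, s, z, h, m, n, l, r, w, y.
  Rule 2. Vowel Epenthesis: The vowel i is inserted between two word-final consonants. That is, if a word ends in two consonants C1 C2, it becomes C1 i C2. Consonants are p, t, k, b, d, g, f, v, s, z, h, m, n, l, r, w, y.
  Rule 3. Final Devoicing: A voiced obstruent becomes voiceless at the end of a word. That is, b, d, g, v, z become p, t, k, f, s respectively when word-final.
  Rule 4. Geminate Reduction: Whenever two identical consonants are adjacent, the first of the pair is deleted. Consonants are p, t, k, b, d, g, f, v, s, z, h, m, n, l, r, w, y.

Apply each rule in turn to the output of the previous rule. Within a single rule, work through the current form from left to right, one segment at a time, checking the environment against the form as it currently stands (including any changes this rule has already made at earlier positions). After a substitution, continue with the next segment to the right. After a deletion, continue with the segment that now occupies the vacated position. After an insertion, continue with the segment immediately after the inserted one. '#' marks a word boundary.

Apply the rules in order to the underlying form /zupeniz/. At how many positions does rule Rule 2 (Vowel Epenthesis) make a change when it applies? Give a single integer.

1

Rule 1 Syncope: [zupeniz] → [zpenz]
Rule 2 Vowel Epenthesis: [zpenz] → [zpeniz]
Rule 3 Final Devoicing: [zpeniz] → [zpenis]
Rule 4 Geminate Reduction: no change — [zpenis]
Rule Rule 2 changed 1 position(s).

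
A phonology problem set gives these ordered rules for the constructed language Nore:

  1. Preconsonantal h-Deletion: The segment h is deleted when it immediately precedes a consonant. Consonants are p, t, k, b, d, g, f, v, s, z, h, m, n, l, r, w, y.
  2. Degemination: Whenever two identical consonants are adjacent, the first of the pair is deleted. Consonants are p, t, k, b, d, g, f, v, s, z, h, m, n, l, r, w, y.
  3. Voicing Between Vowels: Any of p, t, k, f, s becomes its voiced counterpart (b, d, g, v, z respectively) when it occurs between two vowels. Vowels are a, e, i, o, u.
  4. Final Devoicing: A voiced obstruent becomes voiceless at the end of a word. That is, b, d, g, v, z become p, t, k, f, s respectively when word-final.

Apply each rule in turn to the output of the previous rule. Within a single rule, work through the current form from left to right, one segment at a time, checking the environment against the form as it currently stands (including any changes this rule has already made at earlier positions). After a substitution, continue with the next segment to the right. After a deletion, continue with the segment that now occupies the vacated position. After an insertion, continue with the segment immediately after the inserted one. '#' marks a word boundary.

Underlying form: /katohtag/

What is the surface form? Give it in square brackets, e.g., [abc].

[kadodak]

1 Preconsonantal h-Deletion: [katohtag] → [katotag]
2 Degemination: no change — [katotag]
3 Voicing Between Vowels: [katotag] → [kadodag]
4 Final Devoicing: [kadodag] → [kadodak]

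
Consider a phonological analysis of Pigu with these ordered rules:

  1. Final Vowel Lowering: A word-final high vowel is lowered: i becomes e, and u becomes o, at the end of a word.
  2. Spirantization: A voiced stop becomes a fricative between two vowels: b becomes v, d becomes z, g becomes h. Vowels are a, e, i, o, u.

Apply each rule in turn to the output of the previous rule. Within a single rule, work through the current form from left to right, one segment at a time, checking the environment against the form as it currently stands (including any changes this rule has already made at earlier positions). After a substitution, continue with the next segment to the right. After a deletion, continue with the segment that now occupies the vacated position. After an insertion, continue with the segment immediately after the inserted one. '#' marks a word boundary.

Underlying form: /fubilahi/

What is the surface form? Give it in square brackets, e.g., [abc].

[fuvilahe]

1 Final Vowel Lowering: [fubilahi] → [fubilahe]
2 Spirantization: [fubilahe] → [fuvilahe]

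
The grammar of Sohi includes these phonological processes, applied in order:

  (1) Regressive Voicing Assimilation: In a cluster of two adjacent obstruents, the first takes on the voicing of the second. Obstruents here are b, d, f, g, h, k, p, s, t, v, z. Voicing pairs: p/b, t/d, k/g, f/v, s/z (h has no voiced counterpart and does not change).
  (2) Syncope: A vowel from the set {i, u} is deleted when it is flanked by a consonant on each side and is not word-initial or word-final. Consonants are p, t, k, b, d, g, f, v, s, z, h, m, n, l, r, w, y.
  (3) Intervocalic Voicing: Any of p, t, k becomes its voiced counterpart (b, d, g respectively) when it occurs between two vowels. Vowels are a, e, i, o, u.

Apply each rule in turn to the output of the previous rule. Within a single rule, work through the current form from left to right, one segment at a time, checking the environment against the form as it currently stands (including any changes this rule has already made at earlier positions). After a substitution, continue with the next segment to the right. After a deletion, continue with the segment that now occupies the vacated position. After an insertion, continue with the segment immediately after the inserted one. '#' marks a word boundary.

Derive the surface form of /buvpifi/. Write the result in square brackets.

[bfpfi]

(1) Regressive Voicing Assimilation: [buvpifi] → [bufpifi]
(2) Syncope: [bufpifi] → [bfpfi]
(3) Intervocalic Voicing: no change — [bfpfi]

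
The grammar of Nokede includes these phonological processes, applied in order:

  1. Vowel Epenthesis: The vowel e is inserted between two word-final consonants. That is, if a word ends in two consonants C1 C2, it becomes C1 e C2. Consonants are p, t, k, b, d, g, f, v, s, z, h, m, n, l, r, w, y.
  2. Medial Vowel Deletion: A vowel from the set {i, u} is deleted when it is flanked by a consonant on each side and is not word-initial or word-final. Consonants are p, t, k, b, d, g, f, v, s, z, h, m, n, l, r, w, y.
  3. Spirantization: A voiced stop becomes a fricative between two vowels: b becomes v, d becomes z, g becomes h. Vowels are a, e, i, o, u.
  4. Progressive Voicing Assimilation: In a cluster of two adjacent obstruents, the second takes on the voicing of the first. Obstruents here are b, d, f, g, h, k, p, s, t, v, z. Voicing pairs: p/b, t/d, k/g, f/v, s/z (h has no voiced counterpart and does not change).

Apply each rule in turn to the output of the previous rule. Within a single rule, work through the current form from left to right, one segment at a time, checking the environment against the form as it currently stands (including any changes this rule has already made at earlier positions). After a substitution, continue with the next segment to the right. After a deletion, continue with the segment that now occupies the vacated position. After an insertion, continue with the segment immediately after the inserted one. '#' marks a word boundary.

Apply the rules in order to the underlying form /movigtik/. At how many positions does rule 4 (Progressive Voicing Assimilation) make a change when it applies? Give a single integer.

2

1 Vowel Epenthesis: no change — [movigtik]
2 Medial Vowel Deletion: [movigtik] → [movgtk]
3 Spirantization: no change — [movgtk]
4 Progressive Voicing Assimilation: [movgtk] → [movgdg]
Rule 4 changed 2 position(s).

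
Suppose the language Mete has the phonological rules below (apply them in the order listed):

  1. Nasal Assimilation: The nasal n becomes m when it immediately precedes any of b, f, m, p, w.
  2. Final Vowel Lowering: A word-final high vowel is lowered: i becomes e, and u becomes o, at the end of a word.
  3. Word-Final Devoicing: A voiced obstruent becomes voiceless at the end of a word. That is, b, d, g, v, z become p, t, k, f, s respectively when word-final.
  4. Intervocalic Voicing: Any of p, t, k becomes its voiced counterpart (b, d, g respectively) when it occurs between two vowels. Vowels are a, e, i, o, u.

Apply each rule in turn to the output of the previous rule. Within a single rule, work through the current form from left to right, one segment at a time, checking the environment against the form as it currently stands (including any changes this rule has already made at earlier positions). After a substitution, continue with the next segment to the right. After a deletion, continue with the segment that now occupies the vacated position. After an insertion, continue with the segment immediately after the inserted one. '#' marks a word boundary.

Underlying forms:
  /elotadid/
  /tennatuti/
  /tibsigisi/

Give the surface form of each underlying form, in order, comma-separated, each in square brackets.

/elotadid/:
  1 Nasal Assimilation: no change — [elotadid]
  2 Final Vowel Lowering: no change — [elotadid]
  3 Word-Final Devoicing: [elotadid] → [elotadit]
  4 Intervocalic Voicing: [elotadit] → [elodadit]
/tennatuti/:
  1 Nasal Assimilation: no change — [tennatuti]
  2 Final Vowel Lowering: [tennatuti] → [tennatute]
  3 Word-Final Devoicing: no change — [tennatute]
  4 Intervocalic Voicing: [tennatute] → [tennadude]
/tibsigisi/:
  1 Nasal Assimilation: no change — [tibsigisi]
  2 Final Vowel Lowering: [tibsigisi] → [tibsigise]
  3 Word-Final Devoicing: no change — [tibsigise]
  4 Intervocalic Voicing: no change — [tibsigise]

[elodadit], [tennadude], [tibsigise]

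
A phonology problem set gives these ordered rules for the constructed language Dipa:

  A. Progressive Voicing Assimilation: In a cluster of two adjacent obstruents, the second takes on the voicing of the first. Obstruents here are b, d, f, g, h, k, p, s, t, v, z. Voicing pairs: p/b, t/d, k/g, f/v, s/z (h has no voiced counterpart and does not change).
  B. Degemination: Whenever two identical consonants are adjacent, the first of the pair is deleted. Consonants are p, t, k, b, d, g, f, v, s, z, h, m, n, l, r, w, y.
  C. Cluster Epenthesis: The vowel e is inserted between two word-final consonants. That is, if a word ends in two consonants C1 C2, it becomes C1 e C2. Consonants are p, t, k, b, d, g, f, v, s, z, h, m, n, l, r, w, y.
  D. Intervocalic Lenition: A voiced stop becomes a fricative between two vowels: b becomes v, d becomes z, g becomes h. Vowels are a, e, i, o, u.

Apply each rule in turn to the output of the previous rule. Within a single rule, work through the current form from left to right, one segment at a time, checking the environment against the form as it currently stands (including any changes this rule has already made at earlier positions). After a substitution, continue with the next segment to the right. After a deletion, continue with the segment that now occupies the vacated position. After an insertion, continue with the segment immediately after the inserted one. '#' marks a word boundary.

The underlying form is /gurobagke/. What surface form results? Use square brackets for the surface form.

A Progressive Voicing Assimilation: [gurobagke] → [gurobagge]
B Degemination: [gurobagge] → [gurobage]
C Cluster Epenthesis: no change — [gurobage]
D Intervocalic Lenition: [gurobage] → [gurovahe]

[gurovahe]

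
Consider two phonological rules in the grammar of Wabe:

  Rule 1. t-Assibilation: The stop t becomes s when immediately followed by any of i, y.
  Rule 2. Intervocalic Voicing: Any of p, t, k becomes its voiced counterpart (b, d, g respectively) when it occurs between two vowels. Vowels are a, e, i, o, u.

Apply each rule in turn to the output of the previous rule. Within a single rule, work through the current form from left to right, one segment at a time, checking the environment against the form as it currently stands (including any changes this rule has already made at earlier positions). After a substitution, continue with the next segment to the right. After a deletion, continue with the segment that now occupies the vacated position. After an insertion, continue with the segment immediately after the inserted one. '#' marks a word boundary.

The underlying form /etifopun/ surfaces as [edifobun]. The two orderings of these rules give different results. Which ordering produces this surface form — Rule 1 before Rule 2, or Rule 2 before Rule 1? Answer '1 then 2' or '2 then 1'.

Order 1 then 2:
  1 t-Assibilation: [etifopun] → [esifopun]
  2 Intervocalic Voicing: [esifopun] → [esifobun]
  result: [esifobun]
Order 2 then 1:
  2 Intervocalic Voicing: [etifopun] → [edifobun]
  1 t-Assibilation: no change — [edifobun]
  result: [edifobun]

2 then 1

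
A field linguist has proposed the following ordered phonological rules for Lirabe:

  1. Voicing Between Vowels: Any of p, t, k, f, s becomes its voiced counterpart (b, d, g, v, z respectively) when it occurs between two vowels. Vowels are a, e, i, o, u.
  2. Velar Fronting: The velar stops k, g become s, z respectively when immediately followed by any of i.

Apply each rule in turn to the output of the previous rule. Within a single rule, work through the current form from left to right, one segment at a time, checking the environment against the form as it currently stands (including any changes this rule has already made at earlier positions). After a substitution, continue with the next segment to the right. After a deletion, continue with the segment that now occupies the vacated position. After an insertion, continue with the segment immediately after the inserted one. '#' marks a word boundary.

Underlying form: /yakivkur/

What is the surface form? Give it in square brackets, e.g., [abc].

1 Voicing Between Vowels: [yakivkur] → [yagivkur]
2 Velar Fronting: [yagivkur] → [yazivkur]

[yazivkur]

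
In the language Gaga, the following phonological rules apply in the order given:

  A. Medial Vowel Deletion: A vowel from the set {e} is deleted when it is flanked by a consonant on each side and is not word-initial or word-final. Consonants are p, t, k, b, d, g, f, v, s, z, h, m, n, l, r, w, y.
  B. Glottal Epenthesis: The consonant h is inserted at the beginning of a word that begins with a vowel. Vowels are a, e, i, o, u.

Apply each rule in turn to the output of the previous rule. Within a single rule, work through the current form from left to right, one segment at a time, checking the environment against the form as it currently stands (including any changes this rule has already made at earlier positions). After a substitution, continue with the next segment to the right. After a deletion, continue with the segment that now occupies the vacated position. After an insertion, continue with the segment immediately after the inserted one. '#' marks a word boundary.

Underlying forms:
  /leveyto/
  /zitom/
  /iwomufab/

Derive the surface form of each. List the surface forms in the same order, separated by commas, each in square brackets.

/leveyto/:
  A Medial Vowel Deletion: [leveyto] → [lvyto]
  B Glottal Epenthesis: no change — [lvyto]
/zitom/:
  A Medial Vowel Deletion: no change — [zitom]
  B Glottal Epenthesis: no change — [zitom]
/iwomufab/:
  A Medial Vowel Deletion: no change — [iwomufab]
  B Glottal Epenthesis: [iwomufab] → [hiwomufab]

[lvyto], [zitom], [hiwomufab]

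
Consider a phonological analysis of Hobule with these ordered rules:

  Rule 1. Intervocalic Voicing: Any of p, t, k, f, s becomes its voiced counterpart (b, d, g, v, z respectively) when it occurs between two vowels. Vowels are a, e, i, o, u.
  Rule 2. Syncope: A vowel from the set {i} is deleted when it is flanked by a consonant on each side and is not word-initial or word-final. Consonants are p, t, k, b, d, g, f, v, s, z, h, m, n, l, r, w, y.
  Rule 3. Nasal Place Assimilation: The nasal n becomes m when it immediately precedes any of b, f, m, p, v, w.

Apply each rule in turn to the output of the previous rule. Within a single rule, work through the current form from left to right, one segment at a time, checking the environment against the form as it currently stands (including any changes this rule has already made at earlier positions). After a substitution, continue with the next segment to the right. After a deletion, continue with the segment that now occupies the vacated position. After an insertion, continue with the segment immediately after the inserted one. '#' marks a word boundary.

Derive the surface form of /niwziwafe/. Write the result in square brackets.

Rule 1 Intervocalic Voicing: [niwziwafe] → [niwziwave]
Rule 2 Syncope: [niwziwave] → [nwzwave]
Rule 3 Nasal Place Assimilation: [nwzwave] → [mwzwave]

[mwzwave]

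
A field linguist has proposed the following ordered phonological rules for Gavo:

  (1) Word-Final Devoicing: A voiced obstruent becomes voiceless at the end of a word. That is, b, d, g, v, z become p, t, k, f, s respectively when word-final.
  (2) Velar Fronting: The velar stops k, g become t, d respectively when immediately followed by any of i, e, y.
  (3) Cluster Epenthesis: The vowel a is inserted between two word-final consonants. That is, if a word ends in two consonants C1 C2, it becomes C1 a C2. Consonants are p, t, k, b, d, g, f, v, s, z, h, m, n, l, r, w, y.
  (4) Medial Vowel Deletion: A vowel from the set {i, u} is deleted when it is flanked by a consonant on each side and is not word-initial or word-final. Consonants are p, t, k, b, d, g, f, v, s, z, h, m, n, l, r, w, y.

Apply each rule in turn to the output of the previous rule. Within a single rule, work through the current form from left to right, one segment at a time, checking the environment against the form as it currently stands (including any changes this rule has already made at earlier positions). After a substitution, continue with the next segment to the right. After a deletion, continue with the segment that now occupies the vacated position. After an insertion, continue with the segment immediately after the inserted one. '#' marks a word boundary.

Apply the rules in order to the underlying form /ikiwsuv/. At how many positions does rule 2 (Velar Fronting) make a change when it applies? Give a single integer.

1

(1) Word-Final Devoicing: [ikiwsuv] → [ikiwsuf]
(2) Velar Fronting: [ikiwsuf] → [itiwsuf]
(3) Cluster Epenthesis: no change — [itiwsuf]
(4) Medial Vowel Deletion: [itiwsuf] → [itwsf]
Rule 2 changed 1 position(s).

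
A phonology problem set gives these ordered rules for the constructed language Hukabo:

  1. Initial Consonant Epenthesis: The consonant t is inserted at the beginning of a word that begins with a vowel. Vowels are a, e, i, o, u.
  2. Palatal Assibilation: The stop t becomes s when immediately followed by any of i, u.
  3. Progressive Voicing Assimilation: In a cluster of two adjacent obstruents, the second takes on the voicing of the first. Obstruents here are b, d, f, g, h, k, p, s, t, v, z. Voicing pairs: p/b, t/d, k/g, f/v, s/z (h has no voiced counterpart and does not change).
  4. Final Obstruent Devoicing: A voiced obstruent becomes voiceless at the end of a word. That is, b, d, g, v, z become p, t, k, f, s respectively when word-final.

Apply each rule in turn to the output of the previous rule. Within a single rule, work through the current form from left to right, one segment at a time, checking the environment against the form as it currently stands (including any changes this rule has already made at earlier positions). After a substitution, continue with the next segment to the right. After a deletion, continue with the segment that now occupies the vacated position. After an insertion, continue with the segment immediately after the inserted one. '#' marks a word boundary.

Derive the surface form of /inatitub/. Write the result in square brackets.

[sinasisup]

1 Initial Consonant Epenthesis: [inatitub] → [tinatitub]
2 Palatal Assibilation: [tinatitub] → [sinasisub]
3 Progressive Voicing Assimilation: no change — [sinasisub]
4 Final Obstruent Devoicing: [sinasisub] → [sinasisup]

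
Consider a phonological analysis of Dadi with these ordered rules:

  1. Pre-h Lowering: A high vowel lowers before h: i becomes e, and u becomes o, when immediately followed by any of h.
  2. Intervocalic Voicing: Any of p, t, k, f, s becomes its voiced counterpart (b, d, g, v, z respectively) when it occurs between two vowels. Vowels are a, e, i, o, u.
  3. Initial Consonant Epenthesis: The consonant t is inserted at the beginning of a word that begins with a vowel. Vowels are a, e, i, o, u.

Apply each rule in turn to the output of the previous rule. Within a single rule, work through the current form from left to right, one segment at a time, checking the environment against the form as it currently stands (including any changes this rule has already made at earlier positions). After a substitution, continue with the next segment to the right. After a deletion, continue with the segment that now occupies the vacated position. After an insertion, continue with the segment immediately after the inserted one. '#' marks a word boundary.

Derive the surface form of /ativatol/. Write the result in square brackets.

[tadivadol]

1 Pre-h Lowering: no change — [ativatol]
2 Intervocalic Voicing: [ativatol] → [adivadol]
3 Initial Consonant Epenthesis: [adivadol] → [tadivadol]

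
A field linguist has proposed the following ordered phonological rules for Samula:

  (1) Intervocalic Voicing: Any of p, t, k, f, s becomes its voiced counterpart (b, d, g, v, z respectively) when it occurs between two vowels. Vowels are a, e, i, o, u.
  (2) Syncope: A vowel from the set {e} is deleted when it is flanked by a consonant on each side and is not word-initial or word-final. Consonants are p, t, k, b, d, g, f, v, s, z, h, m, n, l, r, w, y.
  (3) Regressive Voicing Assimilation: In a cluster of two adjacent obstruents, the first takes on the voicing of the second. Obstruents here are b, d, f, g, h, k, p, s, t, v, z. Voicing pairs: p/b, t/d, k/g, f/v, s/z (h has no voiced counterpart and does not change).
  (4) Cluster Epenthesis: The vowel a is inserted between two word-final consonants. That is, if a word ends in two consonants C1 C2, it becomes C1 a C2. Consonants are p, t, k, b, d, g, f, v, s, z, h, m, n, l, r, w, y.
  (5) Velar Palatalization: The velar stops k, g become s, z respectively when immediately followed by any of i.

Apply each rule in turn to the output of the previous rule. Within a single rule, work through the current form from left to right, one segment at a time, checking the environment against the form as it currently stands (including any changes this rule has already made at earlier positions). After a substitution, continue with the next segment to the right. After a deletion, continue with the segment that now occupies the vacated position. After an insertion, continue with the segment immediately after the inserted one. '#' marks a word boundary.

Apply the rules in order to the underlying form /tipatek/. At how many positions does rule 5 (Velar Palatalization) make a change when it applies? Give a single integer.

(1) Intervocalic Voicing: [tipatek] → [tibadek]
(2) Syncope: [tibadek] → [tibadk]
(3) Regressive Voicing Assimilation: [tibadk] → [tibatk]
(4) Cluster Epenthesis: [tibatk] → [tibatak]
(5) Velar Palatalization: no change — [tibatak]
Rule 5 changed 0 position(s).

0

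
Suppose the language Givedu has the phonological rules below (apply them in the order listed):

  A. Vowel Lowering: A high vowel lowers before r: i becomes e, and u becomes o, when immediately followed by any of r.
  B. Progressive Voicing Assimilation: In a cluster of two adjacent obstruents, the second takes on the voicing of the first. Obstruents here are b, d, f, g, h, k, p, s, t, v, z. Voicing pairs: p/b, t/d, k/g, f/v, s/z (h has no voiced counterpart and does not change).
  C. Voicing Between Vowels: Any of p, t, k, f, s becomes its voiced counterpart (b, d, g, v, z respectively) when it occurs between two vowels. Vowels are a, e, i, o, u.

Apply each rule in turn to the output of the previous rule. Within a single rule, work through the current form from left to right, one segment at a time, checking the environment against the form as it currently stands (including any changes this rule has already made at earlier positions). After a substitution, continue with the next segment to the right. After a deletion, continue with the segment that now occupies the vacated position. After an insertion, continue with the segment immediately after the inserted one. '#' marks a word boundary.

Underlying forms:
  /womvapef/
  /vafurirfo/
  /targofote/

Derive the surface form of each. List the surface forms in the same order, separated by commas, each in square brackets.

/womvapef/:
  A Vowel Lowering: no change — [womvapef]
  B Progressive Voicing Assimilation: no change — [womvapef]
  C Voicing Between Vowels: [womvapef] → [womvabef]
/vafurirfo/:
  A Vowel Lowering: [vafurirfo] → [vaforerfo]
  B Progressive Voicing Assimilation: no change — [vaforerfo]
  C Voicing Between Vowels: [vaforerfo] → [vavorerfo]
/targofote/:
  A Vowel Lowering: no change — [targofote]
  B Progressive Voicing Assimilation: no change — [targofote]
  C Voicing Between Vowels: [targofote] → [targovode]

[womvabef], [vavorerfo], [targovode]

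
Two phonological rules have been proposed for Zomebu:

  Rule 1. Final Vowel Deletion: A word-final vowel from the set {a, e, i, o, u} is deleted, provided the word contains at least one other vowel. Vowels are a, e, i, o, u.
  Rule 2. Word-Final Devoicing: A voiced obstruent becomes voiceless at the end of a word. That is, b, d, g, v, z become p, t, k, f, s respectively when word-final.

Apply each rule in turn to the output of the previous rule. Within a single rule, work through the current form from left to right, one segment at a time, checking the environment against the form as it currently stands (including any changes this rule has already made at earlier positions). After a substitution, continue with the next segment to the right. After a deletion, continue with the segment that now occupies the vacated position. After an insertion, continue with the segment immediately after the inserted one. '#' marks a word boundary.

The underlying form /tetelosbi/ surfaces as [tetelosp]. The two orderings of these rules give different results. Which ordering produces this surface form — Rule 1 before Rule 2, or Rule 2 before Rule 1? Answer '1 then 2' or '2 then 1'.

Order 1 then 2:
  1 Final Vowel Deletion: [tetelosbi] → [tetelosb]
  2 Word-Final Devoicing: [tetelosb] → [tetelosp]
  result: [tetelosp]
Order 2 then 1:
  2 Word-Final Devoicing: no change — [tetelosbi]
  1 Final Vowel Deletion: [tetelosbi] → [tetelosb]
  result: [tetelosb]

1 then 2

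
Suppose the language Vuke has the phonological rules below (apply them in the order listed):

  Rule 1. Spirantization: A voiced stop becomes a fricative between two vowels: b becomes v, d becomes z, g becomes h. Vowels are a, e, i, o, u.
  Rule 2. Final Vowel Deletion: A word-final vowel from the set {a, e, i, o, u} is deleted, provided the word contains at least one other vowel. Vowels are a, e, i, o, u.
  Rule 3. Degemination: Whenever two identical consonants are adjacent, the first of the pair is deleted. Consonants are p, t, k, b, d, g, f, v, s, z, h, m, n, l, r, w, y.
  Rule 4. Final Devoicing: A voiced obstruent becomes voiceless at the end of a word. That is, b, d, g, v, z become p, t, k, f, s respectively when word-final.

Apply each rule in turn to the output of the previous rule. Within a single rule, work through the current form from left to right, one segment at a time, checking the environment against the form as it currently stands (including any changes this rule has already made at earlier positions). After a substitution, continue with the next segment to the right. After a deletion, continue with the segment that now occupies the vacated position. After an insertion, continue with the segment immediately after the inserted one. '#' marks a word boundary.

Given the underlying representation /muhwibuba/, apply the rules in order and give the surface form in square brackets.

[muhwivuf]

Rule 1 Spirantization: [muhwibuba] → [muhwivuva]
Rule 2 Final Vowel Deletion: [muhwivuva] → [muhwivuv]
Rule 3 Degemination: no change — [muhwivuv]
Rule 4 Final Devoicing: [muhwivuv] → [muhwivuf]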